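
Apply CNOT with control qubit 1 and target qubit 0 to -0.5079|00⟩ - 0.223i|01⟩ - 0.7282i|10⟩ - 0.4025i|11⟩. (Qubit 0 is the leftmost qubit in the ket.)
-0.5079|00⟩ - 0.4025i|01⟩ - 0.7282i|10⟩ - 0.223i|11⟩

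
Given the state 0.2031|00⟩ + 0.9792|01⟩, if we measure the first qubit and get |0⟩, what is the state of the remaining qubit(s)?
0.2031|0⟩ + 0.9792|1⟩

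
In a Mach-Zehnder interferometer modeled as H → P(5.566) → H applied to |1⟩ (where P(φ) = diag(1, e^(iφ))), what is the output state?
(0.1232 + 0.3286i)|0⟩ + (0.8768 - 0.3286i)|1⟩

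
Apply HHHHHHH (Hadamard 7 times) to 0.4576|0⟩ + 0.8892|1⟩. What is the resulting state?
0.9523|0⟩ - 0.3052|1⟩

H² = I, so H^7 = H: a single Hadamard. With (a, b) = (0.4576, 0.8892), H gives ((a + b)/√2, (a − b)/√2) = (0.9523, -0.3052).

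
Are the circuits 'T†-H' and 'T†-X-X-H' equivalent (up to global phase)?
Yes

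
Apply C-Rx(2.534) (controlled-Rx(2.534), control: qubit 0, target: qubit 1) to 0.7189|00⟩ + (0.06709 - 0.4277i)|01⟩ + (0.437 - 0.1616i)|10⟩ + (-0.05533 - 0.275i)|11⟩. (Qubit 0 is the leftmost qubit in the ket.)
0.7189|00⟩ + (0.06709 - 0.4277i)|01⟩ + (-0.1317 + 0.004455i)|10⟩ + (-0.1708 - 0.4993i)|11⟩

C-Rx(2.534) leaves the control-|0⟩ kets |00⟩, |01⟩ unchanged and applies Rx(2.534) to qubit 1 on the control-|1⟩ pair (|10⟩, |11⟩).
Rx(2.534) = [[cos(θ/2), −i·sin(θ/2)], [−i·sin(θ/2), cos(θ/2)]]; θ = 2.534, cos(θ/2) ≈ 0.299145, sin(θ/2) ≈ 0.954208.
With a = amp(|10⟩) = (0.437 - 0.1616i) and b = amp(|11⟩) = (-0.05533 - 0.275i):
new amp(|10⟩) = (0.299145)·a + (-0.954208i)·b = (-0.1317 + 0.004455i)
new amp(|11⟩) = (-0.954208i)·a + (0.299145)·b = (-0.1708 - 0.4993i)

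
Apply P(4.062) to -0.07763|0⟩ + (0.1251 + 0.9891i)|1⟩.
-0.07763|0⟩ + (0.7114 - 0.6985i)|1⟩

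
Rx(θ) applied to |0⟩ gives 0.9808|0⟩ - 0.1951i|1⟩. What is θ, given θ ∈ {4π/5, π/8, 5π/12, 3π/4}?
π/8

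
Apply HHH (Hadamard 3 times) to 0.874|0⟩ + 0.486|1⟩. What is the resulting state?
0.9617|0⟩ + 0.2744|1⟩

H² = I, so H^3 = H: a single Hadamard. With (a, b) = (0.874, 0.486), H gives ((a + b)/√2, (a − b)/√2) = (0.9617, 0.2744).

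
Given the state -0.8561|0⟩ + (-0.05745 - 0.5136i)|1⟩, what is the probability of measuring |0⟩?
0.7329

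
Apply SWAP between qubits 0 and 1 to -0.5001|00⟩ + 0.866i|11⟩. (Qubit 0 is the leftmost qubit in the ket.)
-0.5001|00⟩ + 0.866i|11⟩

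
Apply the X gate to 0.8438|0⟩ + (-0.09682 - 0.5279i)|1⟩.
(-0.09682 - 0.5279i)|0⟩ + 0.8438|1⟩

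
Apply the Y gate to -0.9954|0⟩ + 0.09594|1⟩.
-0.09594i|0⟩ - 0.9954i|1⟩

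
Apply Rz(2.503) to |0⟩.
(0.3139 - 0.9495i)|0⟩

Rz(2.503) = [[e^(−iθ/2), 0], [0, e^(iθ/2)]] with e^(±iθ/2) = cos(θ/2) ± i·sin(θ/2); θ = 2.503, cos(θ/2) ≈ 0.313899, sin(θ/2) ≈ 0.949457.
With a = amp(|0⟩) = 1 and b = amp(|1⟩) = 0:
new amp(|0⟩) = (0.313899 - 0.949457i)·a = (0.3139 - 0.9495i)
new amp(|1⟩) = (0.313899 + 0.949457i)·b = 0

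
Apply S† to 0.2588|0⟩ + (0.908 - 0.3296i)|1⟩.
0.2588|0⟩ + (-0.3296 - 0.908i)|1⟩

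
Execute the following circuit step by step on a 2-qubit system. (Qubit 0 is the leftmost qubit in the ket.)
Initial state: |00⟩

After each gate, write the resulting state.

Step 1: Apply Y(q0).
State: i|10⟩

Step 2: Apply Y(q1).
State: -|11⟩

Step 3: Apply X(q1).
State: -|10⟩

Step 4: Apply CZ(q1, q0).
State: -|10⟩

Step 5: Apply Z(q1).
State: -|10⟩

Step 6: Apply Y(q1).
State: -i|11⟩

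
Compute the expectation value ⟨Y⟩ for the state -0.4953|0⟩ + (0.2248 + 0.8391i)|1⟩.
-0.8312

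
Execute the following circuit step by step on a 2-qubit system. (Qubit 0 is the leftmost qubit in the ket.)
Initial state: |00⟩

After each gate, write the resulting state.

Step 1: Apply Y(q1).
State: i|01⟩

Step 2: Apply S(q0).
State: i|01⟩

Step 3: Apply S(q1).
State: -|01⟩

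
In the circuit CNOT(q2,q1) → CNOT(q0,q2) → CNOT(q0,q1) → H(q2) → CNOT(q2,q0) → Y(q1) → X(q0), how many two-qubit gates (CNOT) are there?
4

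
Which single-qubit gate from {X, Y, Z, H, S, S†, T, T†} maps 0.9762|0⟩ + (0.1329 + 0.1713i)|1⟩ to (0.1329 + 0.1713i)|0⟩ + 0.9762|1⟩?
X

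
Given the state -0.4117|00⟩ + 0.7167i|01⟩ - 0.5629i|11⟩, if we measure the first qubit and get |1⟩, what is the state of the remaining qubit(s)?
-i|1⟩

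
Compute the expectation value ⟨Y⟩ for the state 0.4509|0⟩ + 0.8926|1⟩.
0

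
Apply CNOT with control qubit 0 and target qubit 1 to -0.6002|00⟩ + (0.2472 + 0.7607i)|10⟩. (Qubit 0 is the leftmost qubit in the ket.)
-0.6002|00⟩ + (0.2472 + 0.7607i)|11⟩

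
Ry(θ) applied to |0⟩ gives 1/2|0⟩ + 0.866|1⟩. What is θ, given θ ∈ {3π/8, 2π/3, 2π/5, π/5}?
2π/3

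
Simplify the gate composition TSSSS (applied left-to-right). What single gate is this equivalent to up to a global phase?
T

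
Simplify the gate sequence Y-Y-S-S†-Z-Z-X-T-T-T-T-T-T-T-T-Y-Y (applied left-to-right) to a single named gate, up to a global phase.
X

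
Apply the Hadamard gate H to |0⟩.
1/√2|0⟩ + 1/√2|1⟩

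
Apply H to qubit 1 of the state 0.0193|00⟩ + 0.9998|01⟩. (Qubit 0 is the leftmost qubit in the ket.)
0.7206|00⟩ - 0.6933|01⟩

H on qubit 1 mixes each pair of kets that differ only in qubit 1: amplitudes (a, b) of (|…0…⟩, |…1…⟩) become ((a + b)/√2, (a − b)/√2). Kets absent from the input have amplitude 0.
(|00⟩, |01⟩): (a, b) = (0.0193, 0.9998) → (0.7206, -0.6933)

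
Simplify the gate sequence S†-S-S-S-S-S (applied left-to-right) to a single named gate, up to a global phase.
I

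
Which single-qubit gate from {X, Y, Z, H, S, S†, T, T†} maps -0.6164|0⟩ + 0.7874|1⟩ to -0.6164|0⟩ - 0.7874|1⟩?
Z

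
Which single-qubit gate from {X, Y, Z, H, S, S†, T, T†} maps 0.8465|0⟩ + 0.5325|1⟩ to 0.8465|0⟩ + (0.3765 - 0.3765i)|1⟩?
T†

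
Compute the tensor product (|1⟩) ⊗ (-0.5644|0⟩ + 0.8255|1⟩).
-0.5644|10⟩ + 0.8255|11⟩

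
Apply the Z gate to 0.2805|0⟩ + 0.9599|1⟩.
0.2805|0⟩ - 0.9599|1⟩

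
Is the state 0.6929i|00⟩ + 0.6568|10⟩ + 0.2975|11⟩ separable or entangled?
Entangled

Writing the state as a|00⟩ + b|01⟩ + c|10⟩ + d|11⟩, it is a product state iff ad − bc = 0.
Here (a, b, c, d) = (0.6929i, 0, 0.6568, 0.2975): ad − bc = (0.6929i)(0.2975) − (0)(0.6568) = 0.2061i ≠ 0, so the state is entangled.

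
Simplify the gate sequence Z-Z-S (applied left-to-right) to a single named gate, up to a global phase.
S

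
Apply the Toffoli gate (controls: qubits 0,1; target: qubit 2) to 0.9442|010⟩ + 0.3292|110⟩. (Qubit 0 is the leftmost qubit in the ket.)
0.9442|010⟩ + 0.3292|111⟩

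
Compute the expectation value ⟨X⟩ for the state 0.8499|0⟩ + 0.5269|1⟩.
0.8956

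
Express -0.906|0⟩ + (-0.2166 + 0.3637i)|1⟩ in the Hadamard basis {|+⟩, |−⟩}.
(-0.7938 + 0.2572i)|+⟩ + (-0.4875 - 0.2572i)|−⟩

With |ψ⟩ = α|0⟩ + β|1⟩, the Hadamard-basis coefficients are ⟨+|ψ⟩ = (α + β)/√2 and ⟨−|ψ⟩ = (α − β)/√2.
Here α = -0.906, β = (-0.2166 + 0.3637i): (α + β)/√2 = (-0.7938 + 0.2572i), (α − β)/√2 = (-0.4875 - 0.2572i).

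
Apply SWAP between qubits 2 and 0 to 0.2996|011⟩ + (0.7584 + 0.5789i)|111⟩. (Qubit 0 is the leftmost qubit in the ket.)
0.2996|110⟩ + (0.7584 + 0.5789i)|111⟩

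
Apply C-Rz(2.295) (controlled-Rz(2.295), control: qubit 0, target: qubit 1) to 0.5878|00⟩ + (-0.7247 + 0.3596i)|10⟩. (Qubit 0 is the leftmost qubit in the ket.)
0.5878|00⟩ + (0.03018 + 0.8085i)|10⟩

C-Rz(2.295) leaves the control-|0⟩ kets |00⟩, |01⟩ unchanged and applies Rz(2.295) to qubit 1 on the control-|1⟩ pair (|10⟩, |11⟩).
Rz(2.295) = [[e^(−iθ/2), 0], [0, e^(iθ/2)]] with e^(±iθ/2) = cos(θ/2) ± i·sin(θ/2); θ = 2.295, cos(θ/2) ≈ 0.410768, sin(θ/2) ≈ 0.91174.
With a = amp(|10⟩) = (-0.7247 + 0.3596i) and b = amp(|11⟩) = 0:
new amp(|10⟩) = (0.410768 - 0.91174i)·a = (0.03018 + 0.8085i)
new amp(|11⟩) = (0.410768 + 0.91174i)·b = 0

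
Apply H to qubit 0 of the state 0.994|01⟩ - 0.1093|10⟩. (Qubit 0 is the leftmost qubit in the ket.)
-0.07729|00⟩ + 0.7029|01⟩ + 0.07729|10⟩ + 0.7029|11⟩

H on qubit 0 mixes each pair of kets that differ only in qubit 0: amplitudes (a, b) of (|…0…⟩, |…1…⟩) become ((a + b)/√2, (a − b)/√2). Kets absent from the input have amplitude 0.
(|00⟩, |10⟩): (a, b) = (0, -0.1093) → (-0.07729, 0.07729)
(|01⟩, |11⟩): (a, b) = (0.994, 0) → (0.7029, 0.7029)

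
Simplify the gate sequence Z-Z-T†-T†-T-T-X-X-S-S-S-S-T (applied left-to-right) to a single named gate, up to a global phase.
T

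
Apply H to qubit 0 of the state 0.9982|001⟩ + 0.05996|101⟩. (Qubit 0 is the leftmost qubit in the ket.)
0.7482|001⟩ + 0.6634|101⟩

H on qubit 0 mixes each pair of kets that differ only in qubit 0: amplitudes (a, b) of (|…0…⟩, |…1…⟩) become ((a + b)/√2, (a − b)/√2). Kets absent from the input have amplitude 0.
(|001⟩, |101⟩): (a, b) = (0.9982, 0.05996) → (0.7482, 0.6634)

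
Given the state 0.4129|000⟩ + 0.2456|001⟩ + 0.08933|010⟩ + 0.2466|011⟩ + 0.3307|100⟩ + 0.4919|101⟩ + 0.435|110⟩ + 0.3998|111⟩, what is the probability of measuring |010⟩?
0.00798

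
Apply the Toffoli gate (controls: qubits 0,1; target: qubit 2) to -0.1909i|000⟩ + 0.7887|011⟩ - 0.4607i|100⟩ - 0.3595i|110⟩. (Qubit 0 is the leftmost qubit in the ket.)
-0.1909i|000⟩ + 0.7887|011⟩ - 0.4607i|100⟩ - 0.3595i|111⟩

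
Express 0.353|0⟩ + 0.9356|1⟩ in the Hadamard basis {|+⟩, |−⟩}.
0.9112|+⟩ - 0.412|−⟩

With |ψ⟩ = α|0⟩ + β|1⟩, the Hadamard-basis coefficients are ⟨+|ψ⟩ = (α + β)/√2 and ⟨−|ψ⟩ = (α − β)/√2.
Here α = 0.353, β = 0.9356: (α + β)/√2 = 0.9112, (α − β)/√2 = -0.412.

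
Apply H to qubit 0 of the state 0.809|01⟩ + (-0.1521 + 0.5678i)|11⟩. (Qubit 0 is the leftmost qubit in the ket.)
(0.4645 + 0.4015i)|01⟩ + (0.6796 - 0.4015i)|11⟩

H on qubit 0 mixes each pair of kets that differ only in qubit 0: amplitudes (a, b) of (|…0…⟩, |…1…⟩) become ((a + b)/√2, (a − b)/√2). Kets absent from the input have amplitude 0.
(|01⟩, |11⟩): (a, b) = (0.809, (-0.1521 + 0.5678i)) → ((0.4645 + 0.4015i), (0.6796 - 0.4015i))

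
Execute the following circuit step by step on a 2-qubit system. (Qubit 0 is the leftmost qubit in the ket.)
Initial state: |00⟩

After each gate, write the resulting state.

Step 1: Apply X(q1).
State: |01⟩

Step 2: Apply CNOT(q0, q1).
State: |01⟩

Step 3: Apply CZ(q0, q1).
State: |01⟩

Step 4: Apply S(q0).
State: |01⟩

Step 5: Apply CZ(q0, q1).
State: |01⟩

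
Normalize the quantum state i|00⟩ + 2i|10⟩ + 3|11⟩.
0.2673i|00⟩ + 0.5345i|10⟩ + 0.8018|11⟩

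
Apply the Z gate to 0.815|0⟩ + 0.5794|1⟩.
0.815|0⟩ - 0.5794|1⟩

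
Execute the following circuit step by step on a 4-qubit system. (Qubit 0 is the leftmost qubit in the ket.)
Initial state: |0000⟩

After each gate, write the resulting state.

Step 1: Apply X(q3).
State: |0001⟩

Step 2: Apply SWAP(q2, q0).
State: |0001⟩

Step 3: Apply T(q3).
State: (1/√2 + (1/√2)i)|0001⟩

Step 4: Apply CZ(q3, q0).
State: (1/√2 + (1/√2)i)|0001⟩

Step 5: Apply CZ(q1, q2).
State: (1/√2 + (1/√2)i)|0001⟩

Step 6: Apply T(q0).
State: (1/√2 + (1/√2)i)|0001⟩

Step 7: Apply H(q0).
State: (1/2 + (1/2)i)|0001⟩ + (1/2 + (1/2)i)|1001⟩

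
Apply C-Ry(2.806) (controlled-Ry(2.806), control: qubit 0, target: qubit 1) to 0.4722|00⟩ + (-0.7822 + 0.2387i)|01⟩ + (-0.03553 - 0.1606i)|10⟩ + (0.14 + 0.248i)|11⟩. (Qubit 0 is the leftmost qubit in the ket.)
0.4722|00⟩ + (-0.7822 + 0.2387i)|01⟩ + (-0.144 - 0.2713i)|10⟩ + (-0.01165 - 0.1169i)|11⟩

C-Ry(2.806) leaves the control-|0⟩ kets |00⟩, |01⟩ unchanged and applies Ry(2.806) to qubit 1 on the control-|1⟩ pair (|10⟩, |11⟩).
Ry(2.806) = [[cos(θ/2), −sin(θ/2)], [sin(θ/2), cos(θ/2)]]; θ = 2.806, cos(θ/2) ≈ 0.16701, sin(θ/2) ≈ 0.985955.
With a = amp(|10⟩) = (-0.03553 - 0.1606i) and b = amp(|11⟩) = (0.14 + 0.248i):
new amp(|10⟩) = (0.16701)·a + (-0.985955)·b = (-0.144 - 0.2713i)
new amp(|11⟩) = (0.985955)·a + (0.16701)·b = (-0.01165 - 0.1169i)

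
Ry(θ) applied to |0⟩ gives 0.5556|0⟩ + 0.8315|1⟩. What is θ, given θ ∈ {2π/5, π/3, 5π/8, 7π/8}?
5π/8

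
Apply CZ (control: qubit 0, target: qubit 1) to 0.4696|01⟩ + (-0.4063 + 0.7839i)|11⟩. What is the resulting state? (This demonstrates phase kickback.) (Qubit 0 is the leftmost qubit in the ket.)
0.4696|01⟩ + (0.4063 - 0.7839i)|11⟩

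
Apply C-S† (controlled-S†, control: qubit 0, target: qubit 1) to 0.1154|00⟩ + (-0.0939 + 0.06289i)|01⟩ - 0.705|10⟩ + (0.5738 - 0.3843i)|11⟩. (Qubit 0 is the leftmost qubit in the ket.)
0.1154|00⟩ + (-0.0939 + 0.06289i)|01⟩ - 0.705|10⟩ + (-0.3843 - 0.5738i)|11⟩

C-S† leaves the control-|0⟩ kets |00⟩, |01⟩ unchanged and applies S† to qubit 1 on the control-|1⟩ pair (|10⟩, |11⟩).
S† = [[1, 0], [0, -i]].
With a = amp(|10⟩) = -0.705 and b = amp(|11⟩) = (0.5738 - 0.3843i):
new amp(|10⟩) = (1)·a = -0.705
new amp(|11⟩) = (-i)·b = (-0.3843 - 0.5738i)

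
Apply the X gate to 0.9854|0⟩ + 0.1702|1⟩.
0.1702|0⟩ + 0.9854|1⟩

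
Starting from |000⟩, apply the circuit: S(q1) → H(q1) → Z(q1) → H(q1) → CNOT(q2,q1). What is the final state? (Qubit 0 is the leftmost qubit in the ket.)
|010⟩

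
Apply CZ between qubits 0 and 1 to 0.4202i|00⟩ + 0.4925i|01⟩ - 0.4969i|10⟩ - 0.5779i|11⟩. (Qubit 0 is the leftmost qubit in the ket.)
0.4202i|00⟩ + 0.4925i|01⟩ - 0.4969i|10⟩ + 0.5779i|11⟩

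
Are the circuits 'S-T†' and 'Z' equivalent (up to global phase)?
No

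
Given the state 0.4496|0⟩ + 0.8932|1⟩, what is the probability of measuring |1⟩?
0.7978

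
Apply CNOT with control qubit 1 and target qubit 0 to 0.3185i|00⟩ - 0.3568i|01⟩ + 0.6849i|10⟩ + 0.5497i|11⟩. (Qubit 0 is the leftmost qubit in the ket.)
0.3185i|00⟩ + 0.5497i|01⟩ + 0.6849i|10⟩ - 0.3568i|11⟩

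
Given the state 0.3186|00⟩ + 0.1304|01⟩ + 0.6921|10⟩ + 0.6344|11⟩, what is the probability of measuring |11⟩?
0.4025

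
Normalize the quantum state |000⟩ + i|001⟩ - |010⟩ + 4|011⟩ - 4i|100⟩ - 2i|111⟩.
0.1601|000⟩ + 0.1601i|001⟩ - 0.1601|010⟩ + 0.6405|011⟩ - 0.6405i|100⟩ - 0.3203i|111⟩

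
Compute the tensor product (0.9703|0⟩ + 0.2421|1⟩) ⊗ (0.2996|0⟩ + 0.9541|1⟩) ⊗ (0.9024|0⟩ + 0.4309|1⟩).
0.2623|000⟩ + 0.1253|001⟩ + 0.8354|010⟩ + 0.3989|011⟩ + 0.06545|100⟩ + 0.03125|101⟩ + 0.2084|110⟩ + 0.09953|111⟩

amp(|b₁b₂…⟩) = product of the factor amplitudes for bits b₁, b₂, …; only kets whose every factor amplitude is nonzero survive.
|000⟩: (0.9703)(0.2996)(0.9024) = 0.2623
|001⟩: (0.9703)(0.2996)(0.4309) = 0.1253
|010⟩: (0.9703)(0.9541)(0.9024) = 0.8354
|011⟩: (0.9703)(0.9541)(0.4309) = 0.3989
|100⟩: (0.2421)(0.2996)(0.9024) = 0.06545
|101⟩: (0.2421)(0.2996)(0.4309) = 0.03125
|110⟩: (0.2421)(0.9541)(0.9024) = 0.2084
|111⟩: (0.2421)(0.9541)(0.4309) = 0.09953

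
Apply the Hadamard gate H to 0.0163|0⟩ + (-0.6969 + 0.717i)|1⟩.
(-0.4813 + 0.507i)|0⟩ + (0.5043 - 0.507i)|1⟩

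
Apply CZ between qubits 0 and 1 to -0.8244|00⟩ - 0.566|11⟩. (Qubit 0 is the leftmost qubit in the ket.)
-0.8244|00⟩ + 0.566|11⟩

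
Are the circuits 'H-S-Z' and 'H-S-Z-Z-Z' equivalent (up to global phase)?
Yes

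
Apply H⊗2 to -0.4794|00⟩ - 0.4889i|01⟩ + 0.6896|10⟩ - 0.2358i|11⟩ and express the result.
(0.1051 - 0.3624i)|00⟩ + (0.1051 + 0.3624i)|01⟩ + (-0.5845 - 0.1266i)|10⟩ + (-0.5845 + 0.1266i)|11⟩

H⊗2 gives amp(|y⟩) = (1/2) Σ_x (−1)^(x·y) amp(|x⟩), where x·y is the number of positions in which both x and y have a 1.
|00⟩: (-0.4794 - 0.4889i + 0.6896 - 0.2358i)/2 = (0.1051 - 0.3624i)
|01⟩: (-0.4794 + 0.4889i + 0.6896 + 0.2358i)/2 = (0.1051 + 0.3624i)
|10⟩: (-0.4794 - 0.4889i - 0.6896 + 0.2358i)/2 = (-0.5845 - 0.1266i)
|11⟩: (-0.4794 + 0.4889i - 0.6896 - 0.2358i)/2 = (-0.5845 + 0.1266i)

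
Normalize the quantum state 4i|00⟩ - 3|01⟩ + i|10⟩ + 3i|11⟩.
0.6761i|00⟩ - 0.5071|01⟩ + 0.169i|10⟩ + 0.5071i|11⟩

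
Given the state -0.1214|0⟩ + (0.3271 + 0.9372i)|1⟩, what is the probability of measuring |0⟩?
0.01474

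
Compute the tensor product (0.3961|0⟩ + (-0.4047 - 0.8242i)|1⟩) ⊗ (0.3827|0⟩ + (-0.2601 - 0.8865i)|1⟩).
0.1516|00⟩ + (-0.103 - 0.3511i)|01⟩ + (-0.1549 - 0.3154i)|10⟩ + (-0.6254 + 0.5731i)|11⟩

amp(|b₁b₂…⟩) = product of the factor amplitudes for bits b₁, b₂, …; only kets whose every factor amplitude is nonzero survive.
|00⟩: (0.3961)(0.3827) = 0.1516
|01⟩: (0.3961)(-0.2601 - 0.8865i) = (-0.103 - 0.3511i)
|10⟩: (-0.4047 - 0.8242i)(0.3827) = (-0.1549 - 0.3154i)
|11⟩: (-0.4047 - 0.8242i)(-0.2601 - 0.8865i) = (-0.6254 + 0.5731i)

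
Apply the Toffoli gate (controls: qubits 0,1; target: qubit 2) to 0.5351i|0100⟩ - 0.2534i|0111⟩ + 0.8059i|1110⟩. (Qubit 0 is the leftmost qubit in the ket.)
0.5351i|0100⟩ - 0.2534i|0111⟩ + 0.8059i|1100⟩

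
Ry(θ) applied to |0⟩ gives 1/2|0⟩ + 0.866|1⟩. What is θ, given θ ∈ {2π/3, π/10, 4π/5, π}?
2π/3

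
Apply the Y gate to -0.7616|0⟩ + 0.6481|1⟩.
-0.6481i|0⟩ - 0.7616i|1⟩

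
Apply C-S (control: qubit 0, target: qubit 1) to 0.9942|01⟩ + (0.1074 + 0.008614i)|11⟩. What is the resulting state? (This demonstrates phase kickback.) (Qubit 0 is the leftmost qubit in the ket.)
0.9942|01⟩ + (-0.008614 + 0.1074i)|11⟩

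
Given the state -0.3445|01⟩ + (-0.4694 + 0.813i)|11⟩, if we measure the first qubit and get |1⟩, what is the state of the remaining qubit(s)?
(-0.5 + 0.866i)|1⟩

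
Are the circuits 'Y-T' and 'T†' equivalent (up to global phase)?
No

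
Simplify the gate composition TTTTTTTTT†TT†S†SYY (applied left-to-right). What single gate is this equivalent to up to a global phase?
T†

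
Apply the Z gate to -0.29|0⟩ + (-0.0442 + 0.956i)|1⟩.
-0.29|0⟩ + (0.0442 - 0.956i)|1⟩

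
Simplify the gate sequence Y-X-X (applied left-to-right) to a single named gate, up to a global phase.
Y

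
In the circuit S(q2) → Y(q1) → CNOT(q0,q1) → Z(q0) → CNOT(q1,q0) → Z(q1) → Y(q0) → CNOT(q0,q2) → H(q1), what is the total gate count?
9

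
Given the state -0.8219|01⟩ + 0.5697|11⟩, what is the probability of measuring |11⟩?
0.3246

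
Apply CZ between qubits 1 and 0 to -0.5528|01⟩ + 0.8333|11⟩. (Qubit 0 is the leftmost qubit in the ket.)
-0.5528|01⟩ - 0.8333|11⟩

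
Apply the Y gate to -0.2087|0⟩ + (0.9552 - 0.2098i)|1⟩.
(-0.2098 - 0.9552i)|0⟩ - 0.2087i|1⟩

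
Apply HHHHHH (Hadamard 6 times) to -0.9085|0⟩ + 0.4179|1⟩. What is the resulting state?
-0.9085|0⟩ + 0.4179|1⟩

H² = I, so an even number of Hadamards cancels: H^6 = I and the state is unchanged.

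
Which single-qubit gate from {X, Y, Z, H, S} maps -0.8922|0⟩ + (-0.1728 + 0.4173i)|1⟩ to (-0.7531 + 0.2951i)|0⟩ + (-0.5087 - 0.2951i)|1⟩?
H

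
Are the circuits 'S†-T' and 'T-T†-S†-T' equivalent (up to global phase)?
Yes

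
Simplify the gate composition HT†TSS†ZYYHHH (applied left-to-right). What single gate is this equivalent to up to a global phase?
X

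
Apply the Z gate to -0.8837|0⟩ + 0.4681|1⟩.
-0.8837|0⟩ - 0.4681|1⟩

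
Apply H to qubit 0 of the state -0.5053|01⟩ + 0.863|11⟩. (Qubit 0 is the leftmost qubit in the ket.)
0.2529|01⟩ - 0.9675|11⟩

H on qubit 0 mixes each pair of kets that differ only in qubit 0: amplitudes (a, b) of (|…0…⟩, |…1…⟩) become ((a + b)/√2, (a − b)/√2). Kets absent from the input have amplitude 0.
(|01⟩, |11⟩): (a, b) = (-0.5053, 0.863) → (0.2529, -0.9675)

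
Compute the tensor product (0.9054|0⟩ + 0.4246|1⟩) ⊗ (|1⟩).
0.9054|01⟩ + 0.4246|11⟩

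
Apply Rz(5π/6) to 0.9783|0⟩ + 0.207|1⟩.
(0.2532 - 0.945i)|0⟩ + (0.05358 + 0.1999i)|1⟩

Rz(5π/6) = [[e^(−iθ/2), 0], [0, e^(iθ/2)]] with e^(±iθ/2) = cos(θ/2) ± i·sin(θ/2); θ = 5π/6, cos(θ/2) ≈ 0.258819, sin(θ/2) ≈ 0.965926.
With a = amp(|0⟩) = 0.9783 and b = amp(|1⟩) = 0.207:
new amp(|0⟩) = (0.258819 - 0.965926i)·a = (0.2532 - 0.945i)
new amp(|1⟩) = (0.258819 + 0.965926i)·b = (0.05358 + 0.1999i)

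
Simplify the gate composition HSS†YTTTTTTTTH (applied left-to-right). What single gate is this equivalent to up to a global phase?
Y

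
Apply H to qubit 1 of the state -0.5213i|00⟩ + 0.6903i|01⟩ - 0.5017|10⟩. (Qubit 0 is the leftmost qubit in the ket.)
0.1195i|00⟩ - 0.8567i|01⟩ - 0.3548|10⟩ - 0.3548|11⟩

H on qubit 1 mixes each pair of kets that differ only in qubit 1: amplitudes (a, b) of (|…0…⟩, |…1…⟩) become ((a + b)/√2, (a − b)/√2). Kets absent from the input have amplitude 0.
(|00⟩, |01⟩): (a, b) = (-0.5213i, 0.6903i) → (0.1195i, -0.8567i)
(|10⟩, |11⟩): (a, b) = (-0.5017, 0) → (-0.3548, -0.3548)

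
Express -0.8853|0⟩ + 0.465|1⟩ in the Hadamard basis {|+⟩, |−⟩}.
-0.2972|+⟩ - 0.9548|−⟩

With |ψ⟩ = α|0⟩ + β|1⟩, the Hadamard-basis coefficients are ⟨+|ψ⟩ = (α + β)/√2 and ⟨−|ψ⟩ = (α − β)/√2.
Here α = -0.8853, β = 0.465: (α + β)/√2 = -0.2972, (α − β)/√2 = -0.9548.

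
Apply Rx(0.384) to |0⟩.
0.9816|0⟩ - 0.1908i|1⟩

Rx(0.384) = [[cos(θ/2), −i·sin(θ/2)], [−i·sin(θ/2), cos(θ/2)]]; θ = 0.384, cos(θ/2) ≈ 0.981625, sin(θ/2) ≈ 0.190823.
With a = amp(|0⟩) = 1 and b = amp(|1⟩) = 0:
new amp(|0⟩) = (0.981625)·a + (-0.190823i)·b = 0.9816
new amp(|1⟩) = (-0.190823i)·a + (0.981625)·b = -0.1908i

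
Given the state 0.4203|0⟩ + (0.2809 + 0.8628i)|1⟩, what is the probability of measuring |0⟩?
0.1767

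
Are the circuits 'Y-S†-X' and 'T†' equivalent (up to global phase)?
No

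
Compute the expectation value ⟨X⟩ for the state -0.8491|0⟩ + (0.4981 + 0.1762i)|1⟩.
-0.8459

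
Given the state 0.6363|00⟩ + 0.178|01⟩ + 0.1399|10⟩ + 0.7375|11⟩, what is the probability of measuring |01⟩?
0.03168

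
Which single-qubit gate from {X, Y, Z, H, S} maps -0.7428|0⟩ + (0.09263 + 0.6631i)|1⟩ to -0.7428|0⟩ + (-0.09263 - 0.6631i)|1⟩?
Z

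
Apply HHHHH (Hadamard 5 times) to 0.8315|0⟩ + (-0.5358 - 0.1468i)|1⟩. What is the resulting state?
(0.2091 - 0.1038i)|0⟩ + (0.9668 + 0.1038i)|1⟩

H² = I, so H^5 = H: a single Hadamard. With (a, b) = (0.8315, (-0.5358 - 0.1468i)), H gives ((a + b)/√2, (a − b)/√2) = ((0.2091 - 0.1038i), (0.9668 + 0.1038i)).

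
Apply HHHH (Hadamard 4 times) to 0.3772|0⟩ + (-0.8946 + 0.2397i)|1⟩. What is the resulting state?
0.3772|0⟩ + (-0.8946 + 0.2397i)|1⟩

H² = I, so an even number of Hadamards cancels: H^4 = I and the state is unchanged.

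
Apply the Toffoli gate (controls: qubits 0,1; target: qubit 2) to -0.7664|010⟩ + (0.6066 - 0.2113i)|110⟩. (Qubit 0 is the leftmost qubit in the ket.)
-0.7664|010⟩ + (0.6066 - 0.2113i)|111⟩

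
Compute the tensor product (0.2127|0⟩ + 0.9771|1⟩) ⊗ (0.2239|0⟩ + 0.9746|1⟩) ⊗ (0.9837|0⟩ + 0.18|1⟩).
0.04685|000⟩ + 0.008572|001⟩ + 0.2039|010⟩ + 0.03731|011⟩ + 0.2152|100⟩ + 0.03938|101⟩ + 0.9368|110⟩ + 0.1714|111⟩

amp(|b₁b₂…⟩) = product of the factor amplitudes for bits b₁, b₂, …; only kets whose every factor amplitude is nonzero survive.
|000⟩: (0.2127)(0.2239)(0.9837) = 0.04685
|001⟩: (0.2127)(0.2239)(0.18) = 0.008572
|010⟩: (0.2127)(0.9746)(0.9837) = 0.2039
|011⟩: (0.2127)(0.9746)(0.18) = 0.03731
|100⟩: (0.9771)(0.2239)(0.9837) = 0.2152
|101⟩: (0.9771)(0.2239)(0.18) = 0.03938
|110⟩: (0.9771)(0.9746)(0.9837) = 0.9368
|111⟩: (0.9771)(0.9746)(0.18) = 0.1714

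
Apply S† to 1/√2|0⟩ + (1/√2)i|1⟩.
1/√2|0⟩ + 1/√2|1⟩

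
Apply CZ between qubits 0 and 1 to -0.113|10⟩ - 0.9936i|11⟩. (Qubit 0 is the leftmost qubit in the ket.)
-0.113|10⟩ + 0.9936i|11⟩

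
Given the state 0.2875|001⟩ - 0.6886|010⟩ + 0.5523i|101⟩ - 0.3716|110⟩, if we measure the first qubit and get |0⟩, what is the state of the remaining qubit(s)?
0.3853|01⟩ - 0.9228|10⟩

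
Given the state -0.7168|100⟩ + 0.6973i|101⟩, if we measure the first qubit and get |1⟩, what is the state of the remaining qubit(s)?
-0.7168|00⟩ + 0.6973i|01⟩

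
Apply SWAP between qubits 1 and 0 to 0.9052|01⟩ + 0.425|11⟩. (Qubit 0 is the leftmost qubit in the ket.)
0.9052|10⟩ + 0.425|11⟩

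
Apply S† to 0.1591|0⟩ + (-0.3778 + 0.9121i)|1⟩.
0.1591|0⟩ + (0.9121 + 0.3778i)|1⟩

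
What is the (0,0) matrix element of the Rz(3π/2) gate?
(-1/√2 - (1/√2)i)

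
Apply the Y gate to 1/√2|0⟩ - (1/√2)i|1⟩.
-1/√2|0⟩ + (1/√2)i|1⟩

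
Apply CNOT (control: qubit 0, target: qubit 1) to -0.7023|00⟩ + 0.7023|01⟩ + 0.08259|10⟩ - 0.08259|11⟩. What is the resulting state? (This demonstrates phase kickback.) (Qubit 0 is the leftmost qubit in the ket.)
-0.7023|00⟩ + 0.7023|01⟩ - 0.08259|10⟩ + 0.08259|11⟩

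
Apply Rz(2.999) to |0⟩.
(0.07124 - 0.9975i)|0⟩

Rz(2.999) = [[e^(−iθ/2), 0], [0, e^(iθ/2)]] with e^(±iθ/2) = cos(θ/2) ± i·sin(θ/2); θ = 2.999, cos(θ/2) ≈ 0.0712359, sin(θ/2) ≈ 0.997459.
With a = amp(|0⟩) = 1 and b = amp(|1⟩) = 0:
new amp(|0⟩) = (0.0712359 - 0.997459i)·a = (0.07124 - 0.9975i)
new amp(|1⟩) = (0.0712359 + 0.997459i)·b = 0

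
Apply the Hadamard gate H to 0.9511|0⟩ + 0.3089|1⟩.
0.891|0⟩ + 0.4541|1⟩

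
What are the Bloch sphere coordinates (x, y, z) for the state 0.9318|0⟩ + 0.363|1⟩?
(0.6765, 0, 0.7365)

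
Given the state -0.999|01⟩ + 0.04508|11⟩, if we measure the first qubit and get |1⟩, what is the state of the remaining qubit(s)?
|1⟩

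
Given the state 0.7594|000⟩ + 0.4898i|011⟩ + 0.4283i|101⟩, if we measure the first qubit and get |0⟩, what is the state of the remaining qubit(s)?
0.8404|00⟩ + 0.542i|11⟩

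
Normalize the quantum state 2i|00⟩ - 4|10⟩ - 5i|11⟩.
0.2981i|00⟩ - 0.5963|10⟩ - 0.7454i|11⟩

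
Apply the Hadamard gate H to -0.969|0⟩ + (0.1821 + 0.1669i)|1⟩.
(-0.5564 + 0.118i)|0⟩ + (-0.814 - 0.118i)|1⟩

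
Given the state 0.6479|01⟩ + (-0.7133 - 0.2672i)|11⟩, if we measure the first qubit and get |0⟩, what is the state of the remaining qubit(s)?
|1⟩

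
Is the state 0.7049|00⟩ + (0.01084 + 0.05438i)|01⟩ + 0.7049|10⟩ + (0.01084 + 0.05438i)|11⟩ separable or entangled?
Separable

Writing the state as a|00⟩ + b|01⟩ + c|10⟩ + d|11⟩, it is a product state iff ad − bc = 0.
Here (a, b, c, d) = (0.7049, (0.01084 + 0.05438i), 0.7049, (0.01084 + 0.05438i)): ad − bc = (0.7049)(0.01084 + 0.05438i) − (0.01084 + 0.05438i)(0.7049) = 0, so the state is separable.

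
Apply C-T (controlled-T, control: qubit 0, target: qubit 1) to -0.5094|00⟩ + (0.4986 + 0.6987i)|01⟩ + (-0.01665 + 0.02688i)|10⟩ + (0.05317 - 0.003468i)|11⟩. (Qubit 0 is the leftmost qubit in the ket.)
-0.5094|00⟩ + (0.4986 + 0.6987i)|01⟩ + (-0.01665 + 0.02688i)|10⟩ + (0.04005 + 0.03514i)|11⟩

C-T leaves the control-|0⟩ kets |00⟩, |01⟩ unchanged and applies T to qubit 1 on the control-|1⟩ pair (|10⟩, |11⟩).
T = [[1, 0], [0, (1/√2 + (1/√2)i)]].
With a = amp(|10⟩) = (-0.01665 + 0.02688i) and b = amp(|11⟩) = (0.05317 - 0.003468i):
new amp(|10⟩) = (1)·a = (-0.01665 + 0.02688i)
new amp(|11⟩) = (1/√2 + (1/√2)i)·b = (0.04005 + 0.03514i)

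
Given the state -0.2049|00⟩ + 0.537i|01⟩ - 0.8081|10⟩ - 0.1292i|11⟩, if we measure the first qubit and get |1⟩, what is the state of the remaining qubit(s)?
-0.9875|0⟩ - 0.1579i|1⟩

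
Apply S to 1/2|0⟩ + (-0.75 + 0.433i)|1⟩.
1/2|0⟩ + (-0.433 - 0.75i)|1⟩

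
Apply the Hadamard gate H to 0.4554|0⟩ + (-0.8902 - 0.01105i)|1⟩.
(-0.3075 - 0.007814i)|0⟩ + (0.9515 + 0.007814i)|1⟩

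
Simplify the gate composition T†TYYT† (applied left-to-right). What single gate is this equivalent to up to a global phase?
T†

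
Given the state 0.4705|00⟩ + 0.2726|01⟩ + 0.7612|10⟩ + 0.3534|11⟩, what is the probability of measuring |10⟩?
0.5794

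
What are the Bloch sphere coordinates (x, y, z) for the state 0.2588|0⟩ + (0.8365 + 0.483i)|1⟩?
(0.433, 0.25, -0.866)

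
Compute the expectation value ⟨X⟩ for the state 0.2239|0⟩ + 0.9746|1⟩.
0.4364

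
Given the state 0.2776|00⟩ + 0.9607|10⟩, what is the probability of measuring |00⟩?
0.07706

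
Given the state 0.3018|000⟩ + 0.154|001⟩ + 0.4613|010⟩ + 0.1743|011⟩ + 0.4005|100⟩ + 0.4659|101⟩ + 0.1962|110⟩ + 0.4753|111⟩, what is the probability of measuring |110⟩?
0.03849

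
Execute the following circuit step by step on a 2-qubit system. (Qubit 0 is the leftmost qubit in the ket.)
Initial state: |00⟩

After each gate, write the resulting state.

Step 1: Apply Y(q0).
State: i|10⟩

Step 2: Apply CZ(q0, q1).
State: i|10⟩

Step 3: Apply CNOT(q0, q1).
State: i|11⟩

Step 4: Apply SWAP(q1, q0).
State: i|11⟩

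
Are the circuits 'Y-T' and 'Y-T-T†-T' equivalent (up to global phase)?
Yes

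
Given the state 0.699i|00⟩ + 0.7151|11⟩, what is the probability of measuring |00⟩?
0.4886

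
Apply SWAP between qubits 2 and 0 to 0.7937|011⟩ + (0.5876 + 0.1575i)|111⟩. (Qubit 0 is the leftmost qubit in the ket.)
0.7937|110⟩ + (0.5876 + 0.1575i)|111⟩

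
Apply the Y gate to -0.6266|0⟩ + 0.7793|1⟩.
-0.7793i|0⟩ - 0.6266i|1⟩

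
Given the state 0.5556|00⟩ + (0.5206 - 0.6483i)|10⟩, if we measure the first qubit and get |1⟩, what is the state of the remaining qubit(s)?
(0.6261 - 0.7797i)|0⟩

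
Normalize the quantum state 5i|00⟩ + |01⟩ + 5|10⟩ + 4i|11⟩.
0.6108i|00⟩ + 0.1222|01⟩ + 0.6108|10⟩ + 0.4887i|11⟩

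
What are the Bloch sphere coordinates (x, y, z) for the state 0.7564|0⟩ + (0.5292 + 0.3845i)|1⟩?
(0.8006, 0.5817, 0.1442)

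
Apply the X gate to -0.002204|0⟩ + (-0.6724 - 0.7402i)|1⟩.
(-0.6724 - 0.7402i)|0⟩ - 0.002204|1⟩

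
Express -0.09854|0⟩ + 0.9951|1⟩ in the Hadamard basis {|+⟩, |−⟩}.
0.634|+⟩ - 0.7733|−⟩

With |ψ⟩ = α|0⟩ + β|1⟩, the Hadamard-basis coefficients are ⟨+|ψ⟩ = (α + β)/√2 and ⟨−|ψ⟩ = (α − β)/√2.
Here α = -0.09854, β = 0.9951: (α + β)/√2 = 0.634, (α − β)/√2 = -0.7733.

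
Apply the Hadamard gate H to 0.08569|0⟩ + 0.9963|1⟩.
0.7651|0⟩ - 0.6439|1⟩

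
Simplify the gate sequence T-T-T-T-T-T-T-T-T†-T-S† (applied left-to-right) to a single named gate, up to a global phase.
S†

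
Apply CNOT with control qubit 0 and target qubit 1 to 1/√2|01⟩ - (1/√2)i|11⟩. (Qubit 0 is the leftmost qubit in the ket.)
1/√2|01⟩ - (1/√2)i|10⟩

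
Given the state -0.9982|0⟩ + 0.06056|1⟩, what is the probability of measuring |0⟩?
0.9964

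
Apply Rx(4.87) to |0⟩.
-0.7606|0⟩ - 0.6492i|1⟩

Rx(4.87) = [[cos(θ/2), −i·sin(θ/2)], [−i·sin(θ/2), cos(θ/2)]]; θ = 4.87, cos(θ/2) ≈ -0.760578, sin(θ/2) ≈ 0.649246.
With a = amp(|0⟩) = 1 and b = amp(|1⟩) = 0:
new amp(|0⟩) = (-0.760578)·a + (-0.649246i)·b = -0.7606
new amp(|1⟩) = (-0.649246i)·a + (-0.760578)·b = -0.6492i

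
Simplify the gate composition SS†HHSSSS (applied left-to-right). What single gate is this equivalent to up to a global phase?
I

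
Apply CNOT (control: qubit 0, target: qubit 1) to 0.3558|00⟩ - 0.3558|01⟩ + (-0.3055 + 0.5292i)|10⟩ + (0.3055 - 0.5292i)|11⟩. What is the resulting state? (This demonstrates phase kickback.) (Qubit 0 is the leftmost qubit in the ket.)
0.3558|00⟩ - 0.3558|01⟩ + (0.3055 - 0.5292i)|10⟩ + (-0.3055 + 0.5292i)|11⟩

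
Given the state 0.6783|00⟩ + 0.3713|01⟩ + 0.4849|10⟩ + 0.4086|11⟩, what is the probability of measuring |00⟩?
0.4601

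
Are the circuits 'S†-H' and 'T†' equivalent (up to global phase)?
No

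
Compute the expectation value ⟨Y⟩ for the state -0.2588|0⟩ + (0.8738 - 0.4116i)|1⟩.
0.213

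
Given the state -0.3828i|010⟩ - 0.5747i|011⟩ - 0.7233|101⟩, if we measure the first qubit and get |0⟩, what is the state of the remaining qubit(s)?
-0.5544i|10⟩ - 0.8323i|11⟩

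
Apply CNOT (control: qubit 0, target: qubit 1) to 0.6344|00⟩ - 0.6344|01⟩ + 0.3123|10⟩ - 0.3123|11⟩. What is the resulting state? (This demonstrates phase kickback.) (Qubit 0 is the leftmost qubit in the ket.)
0.6344|00⟩ - 0.6344|01⟩ - 0.3123|10⟩ + 0.3123|11⟩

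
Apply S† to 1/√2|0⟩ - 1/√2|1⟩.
1/√2|0⟩ + (1/√2)i|1⟩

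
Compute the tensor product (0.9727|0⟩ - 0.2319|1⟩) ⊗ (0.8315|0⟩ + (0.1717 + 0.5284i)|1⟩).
0.8088|00⟩ + (0.167 + 0.514i)|01⟩ - 0.1928|10⟩ + (-0.03982 - 0.1225i)|11⟩

amp(|b₁b₂…⟩) = product of the factor amplitudes for bits b₁, b₂, …; only kets whose every factor amplitude is nonzero survive.
|00⟩: (0.9727)(0.8315) = 0.8088
|01⟩: (0.9727)(0.1717 + 0.5284i) = (0.167 + 0.514i)
|10⟩: (-0.2319)(0.8315) = -0.1928
|11⟩: (-0.2319)(0.1717 + 0.5284i) = (-0.03982 - 0.1225i)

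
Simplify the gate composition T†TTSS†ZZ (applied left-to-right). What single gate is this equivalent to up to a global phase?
T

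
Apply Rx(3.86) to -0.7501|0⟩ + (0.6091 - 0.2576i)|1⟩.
(0.02252 - 0.5702i)|0⟩ + (-0.2141 + 0.7928i)|1⟩

Rx(3.86) = [[cos(θ/2), −i·sin(θ/2)], [−i·sin(θ/2), cos(θ/2)]]; θ = 3.86, cos(θ/2) ≈ -0.351529, sin(θ/2) ≈ 0.936177.
With a = amp(|0⟩) = -0.7501 and b = amp(|1⟩) = (0.6091 - 0.2576i):
new amp(|0⟩) = (-0.351529)·a + (-0.936177i)·b = (0.02252 - 0.5702i)
new amp(|1⟩) = (-0.936177i)·a + (-0.351529)·b = (-0.2141 + 0.7928i)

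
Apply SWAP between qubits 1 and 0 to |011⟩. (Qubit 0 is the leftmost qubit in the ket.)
|101⟩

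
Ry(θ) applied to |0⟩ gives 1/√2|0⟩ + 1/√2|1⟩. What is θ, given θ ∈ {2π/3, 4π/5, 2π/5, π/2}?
π/2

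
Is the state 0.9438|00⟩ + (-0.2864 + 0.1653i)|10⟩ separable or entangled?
Separable

Writing the state as a|00⟩ + b|01⟩ + c|10⟩ + d|11⟩, it is a product state iff ad − bc = 0.
Here (a, b, c, d) = (0.9438, 0, (-0.2864 + 0.1653i), 0): ad − bc = (0.9438)(0) − (0)(-0.2864 + 0.1653i) = 0, so the state is separable.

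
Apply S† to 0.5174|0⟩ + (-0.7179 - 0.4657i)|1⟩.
0.5174|0⟩ + (-0.4657 + 0.7179i)|1⟩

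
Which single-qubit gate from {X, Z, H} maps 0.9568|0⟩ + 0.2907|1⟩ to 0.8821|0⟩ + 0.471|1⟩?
H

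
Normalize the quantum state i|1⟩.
i|1⟩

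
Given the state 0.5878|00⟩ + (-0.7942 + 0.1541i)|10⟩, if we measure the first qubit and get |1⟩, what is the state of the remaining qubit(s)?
(-0.9817 + 0.1905i)|0⟩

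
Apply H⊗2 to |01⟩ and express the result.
1/2|00⟩ - 1/2|01⟩ + 1/2|10⟩ - 1/2|11⟩

H⊗2 gives amp(|y⟩) = (1/2) Σ_x (−1)^(x·y) amp(|x⟩), where x·y is the number of positions in which both x and y have a 1.
|00⟩: (1)/2 = 1/2
|01⟩: (-1)/2 = -1/2
|10⟩: (1)/2 = 1/2
|11⟩: (-1)/2 = -1/2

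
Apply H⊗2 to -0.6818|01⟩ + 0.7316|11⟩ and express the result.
0.0249|00⟩ - 0.0249|01⟩ - 0.7067|10⟩ + 0.7067|11⟩

H⊗2 gives amp(|y⟩) = (1/2) Σ_x (−1)^(x·y) amp(|x⟩), where x·y is the number of positions in which both x and y have a 1.
|00⟩: (-0.6818 + 0.7316)/2 = 0.0249
|01⟩: (0.6818 - 0.7316)/2 = -0.0249
|10⟩: (-0.6818 - 0.7316)/2 = -0.7067
|11⟩: (0.6818 + 0.7316)/2 = 0.7067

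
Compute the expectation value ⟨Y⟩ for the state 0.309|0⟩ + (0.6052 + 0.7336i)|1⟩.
0.4534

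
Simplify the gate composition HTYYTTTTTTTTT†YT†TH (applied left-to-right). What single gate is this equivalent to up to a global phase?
Y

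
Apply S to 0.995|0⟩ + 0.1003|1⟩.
0.995|0⟩ + 0.1003i|1⟩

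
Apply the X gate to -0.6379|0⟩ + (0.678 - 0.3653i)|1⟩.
(0.678 - 0.3653i)|0⟩ - 0.6379|1⟩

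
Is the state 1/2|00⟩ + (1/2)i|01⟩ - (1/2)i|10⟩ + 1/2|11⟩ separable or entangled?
Separable

Writing the state as a|00⟩ + b|01⟩ + c|10⟩ + d|11⟩, it is a product state iff ad − bc = 0.
Here (a, b, c, d) = (1/2, (1/2)i, -(1/2)i, 1/2): ad − bc = (1/2)(1/2) − ((1/2)i)(-(1/2)i) = 0, so the state is separable.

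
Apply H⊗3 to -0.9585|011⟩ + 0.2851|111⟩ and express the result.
-0.2381|000⟩ + 0.2381|001⟩ + 0.2381|010⟩ - 0.2381|011⟩ - 0.4397|100⟩ + 0.4397|101⟩ + 0.4397|110⟩ - 0.4397|111⟩

H⊗3 gives amp(|y⟩) = (1/2√2) Σ_x (−1)^(x·y) amp(|x⟩), where x·y is the number of positions in which both x and y have a 1.
|000⟩: (-0.9585 + 0.2851)/(2√2) = -0.2381
|001⟩: (0.9585 - 0.2851)/(2√2) = 0.2381
|010⟩: (0.9585 - 0.2851)/(2√2) = 0.2381
|011⟩: (-0.9585 + 0.2851)/(2√2) = -0.2381
|100⟩: (-0.9585 - 0.2851)/(2√2) = -0.4397
|101⟩: (0.9585 + 0.2851)/(2√2) = 0.4397
|110⟩: (0.9585 + 0.2851)/(2√2) = 0.4397
|111⟩: (-0.9585 - 0.2851)/(2√2) = -0.4397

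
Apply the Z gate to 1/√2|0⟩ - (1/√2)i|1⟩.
1/√2|0⟩ + (1/√2)i|1⟩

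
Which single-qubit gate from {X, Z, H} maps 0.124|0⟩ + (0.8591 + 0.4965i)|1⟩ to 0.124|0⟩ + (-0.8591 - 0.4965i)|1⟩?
Z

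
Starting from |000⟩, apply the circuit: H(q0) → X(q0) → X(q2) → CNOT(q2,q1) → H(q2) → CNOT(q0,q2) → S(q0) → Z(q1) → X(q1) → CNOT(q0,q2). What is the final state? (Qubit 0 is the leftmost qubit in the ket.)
-1/2|000⟩ + 1/2|001⟩ - (1/2)i|100⟩ + (1/2)i|101⟩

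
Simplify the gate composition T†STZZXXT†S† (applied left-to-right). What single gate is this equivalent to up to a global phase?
T†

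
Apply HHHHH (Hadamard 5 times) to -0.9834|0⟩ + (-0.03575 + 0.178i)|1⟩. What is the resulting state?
(-0.7206 + 0.1259i)|0⟩ + (-0.6701 - 0.1259i)|1⟩

H² = I, so H^5 = H: a single Hadamard. With (a, b) = (-0.9834, (-0.03575 + 0.178i)), H gives ((a + b)/√2, (a − b)/√2) = ((-0.7206 + 0.1259i), (-0.6701 - 0.1259i)).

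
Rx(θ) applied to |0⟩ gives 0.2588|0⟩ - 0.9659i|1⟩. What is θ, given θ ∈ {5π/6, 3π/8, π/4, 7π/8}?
5π/6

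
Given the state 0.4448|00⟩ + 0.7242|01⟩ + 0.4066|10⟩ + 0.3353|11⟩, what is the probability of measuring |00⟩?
0.1978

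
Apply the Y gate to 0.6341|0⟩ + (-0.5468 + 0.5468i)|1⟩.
(0.5468 + 0.5468i)|0⟩ + 0.6341i|1⟩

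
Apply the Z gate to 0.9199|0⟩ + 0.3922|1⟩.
0.9199|0⟩ - 0.3922|1⟩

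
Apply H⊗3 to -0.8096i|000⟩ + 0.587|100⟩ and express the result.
(0.2075 - 0.2862i)|000⟩ + (0.2075 - 0.2862i)|001⟩ + (0.2075 - 0.2862i)|010⟩ + (0.2075 - 0.2862i)|011⟩ + (-0.2075 - 0.2862i)|100⟩ + (-0.2075 - 0.2862i)|101⟩ + (-0.2075 - 0.2862i)|110⟩ + (-0.2075 - 0.2862i)|111⟩

H⊗3 gives amp(|y⟩) = (1/2√2) Σ_x (−1)^(x·y) amp(|x⟩), where x·y is the number of positions in which both x and y have a 1.
|000⟩: (-0.8096i + 0.587)/(2√2) = (0.2075 - 0.2862i)
|001⟩: (-0.8096i + 0.587)/(2√2) = (0.2075 - 0.2862i)
|010⟩: (-0.8096i + 0.587)/(2√2) = (0.2075 - 0.2862i)
|011⟩: (-0.8096i + 0.587)/(2√2) = (0.2075 - 0.2862i)
|100⟩: (-0.8096i - 0.587)/(2√2) = (-0.2075 - 0.2862i)
|101⟩: (-0.8096i - 0.587)/(2√2) = (-0.2075 - 0.2862i)
|110⟩: (-0.8096i - 0.587)/(2√2) = (-0.2075 - 0.2862i)
|111⟩: (-0.8096i - 0.587)/(2√2) = (-0.2075 - 0.2862i)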